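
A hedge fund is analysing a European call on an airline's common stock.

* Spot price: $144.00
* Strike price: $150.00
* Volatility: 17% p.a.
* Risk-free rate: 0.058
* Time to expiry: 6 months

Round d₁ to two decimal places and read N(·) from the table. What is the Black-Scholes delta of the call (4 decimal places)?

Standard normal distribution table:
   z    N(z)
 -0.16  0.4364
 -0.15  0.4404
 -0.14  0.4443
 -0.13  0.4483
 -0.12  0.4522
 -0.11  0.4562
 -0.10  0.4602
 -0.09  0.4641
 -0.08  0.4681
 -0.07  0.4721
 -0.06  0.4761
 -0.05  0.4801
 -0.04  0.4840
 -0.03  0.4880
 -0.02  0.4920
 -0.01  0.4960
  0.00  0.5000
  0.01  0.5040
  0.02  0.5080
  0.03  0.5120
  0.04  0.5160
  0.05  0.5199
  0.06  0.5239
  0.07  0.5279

σ√T = 0.17 × 0.7071 = 0.1202
d₁ = [ln(144/150) + (0.058 + ½·0.17²)·0.5] / (σ√T) = (-0.0408 + 0.0362) / 0.1202 = -0.0382 which rounds to -0.04
N(d₁) = N(-0.04) = 0.4840
Δ_call = N(d₁) = 0.4840

0.4840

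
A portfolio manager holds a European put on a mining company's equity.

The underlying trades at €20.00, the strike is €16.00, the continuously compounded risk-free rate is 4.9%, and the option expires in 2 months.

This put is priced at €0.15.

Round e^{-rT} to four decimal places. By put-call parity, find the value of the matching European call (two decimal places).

exp(−rT) = exp(−0.049·0.1667) = 0.9919
Put-call parity: C − P = S − K·e^(−rT) = 20 − 16·0.9919 = 20 − 15.8704 = 4.1296
C = P + (C − P) = 0.15 + (4.1296) = 4.2796

€4.28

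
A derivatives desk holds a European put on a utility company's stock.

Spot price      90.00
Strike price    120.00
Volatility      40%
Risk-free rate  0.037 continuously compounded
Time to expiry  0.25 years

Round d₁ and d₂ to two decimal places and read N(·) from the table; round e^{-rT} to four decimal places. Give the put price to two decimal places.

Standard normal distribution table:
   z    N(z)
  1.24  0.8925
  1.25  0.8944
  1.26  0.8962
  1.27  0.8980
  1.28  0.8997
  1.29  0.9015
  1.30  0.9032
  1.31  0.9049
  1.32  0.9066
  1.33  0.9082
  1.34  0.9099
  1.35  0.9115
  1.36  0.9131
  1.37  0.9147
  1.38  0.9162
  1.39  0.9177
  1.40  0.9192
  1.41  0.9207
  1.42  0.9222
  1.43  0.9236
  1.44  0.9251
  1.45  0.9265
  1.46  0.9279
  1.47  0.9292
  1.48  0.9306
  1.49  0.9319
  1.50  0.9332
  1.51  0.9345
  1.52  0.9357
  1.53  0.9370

σ√T = 0.4 × 0.5000 = 0.2000
d₁ = [ln(90/120) + (0.037 + 0.4²/2)·0.25] / 0.2000 = [-0.2877 + 0.0293] / 0.2000 = -1.2922 which rounds to -1.29
d₂ = d₁ − σ√T = -1.2922 − 0.2000 = -1.4922 which rounds to -1.49
e^(−rT) = e^(−0.037·0.25) = 0.9908
N(−d₂) = N(1.49) = 0.9319;  N(−d₁) = N(1.29) = 0.9015
P = 120·0.9908·0.9319 − 90·0.9015 = 110.7992 − 81.1350 = 29.6642

29.66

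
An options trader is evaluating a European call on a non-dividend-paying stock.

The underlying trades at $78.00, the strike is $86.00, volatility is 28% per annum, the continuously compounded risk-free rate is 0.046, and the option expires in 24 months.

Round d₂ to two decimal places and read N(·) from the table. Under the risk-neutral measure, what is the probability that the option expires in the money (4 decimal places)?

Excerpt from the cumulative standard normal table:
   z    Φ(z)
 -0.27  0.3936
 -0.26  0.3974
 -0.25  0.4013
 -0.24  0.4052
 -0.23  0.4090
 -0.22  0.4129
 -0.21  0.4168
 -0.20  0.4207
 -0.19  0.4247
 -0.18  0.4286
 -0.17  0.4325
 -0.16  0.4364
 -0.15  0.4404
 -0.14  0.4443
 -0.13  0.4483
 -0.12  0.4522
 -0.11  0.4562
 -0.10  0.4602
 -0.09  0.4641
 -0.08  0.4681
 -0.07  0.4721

0.4168

T = 2;  σ√T = 0.3960
d₁ = [ln(78/86) + (0.046 + ½·0.28²)·2] / (σ√T) = (-0.0976 + 0.1704) / 0.3960 = 0.1838 which rounds to 0.18
d₂ = 0.1838 − 0.3960 = -0.2122 which rounds to -0.21
Pr(exercise) under Q = N(d₂) = 0.4168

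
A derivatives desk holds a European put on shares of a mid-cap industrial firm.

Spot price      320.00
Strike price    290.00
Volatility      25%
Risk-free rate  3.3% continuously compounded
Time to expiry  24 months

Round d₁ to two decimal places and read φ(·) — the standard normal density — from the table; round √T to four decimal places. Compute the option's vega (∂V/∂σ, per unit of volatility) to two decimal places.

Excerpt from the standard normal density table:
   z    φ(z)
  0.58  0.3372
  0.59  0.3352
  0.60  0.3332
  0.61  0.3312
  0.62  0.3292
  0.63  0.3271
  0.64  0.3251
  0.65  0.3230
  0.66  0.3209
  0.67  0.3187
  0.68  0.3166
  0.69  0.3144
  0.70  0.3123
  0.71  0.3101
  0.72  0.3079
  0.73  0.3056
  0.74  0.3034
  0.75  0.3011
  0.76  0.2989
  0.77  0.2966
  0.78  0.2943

σ√T = 0.25 × 1.4142 = 0.3536
d₁ = [ln(320/290) + (0.033 + 0.25²/2)·2] / 0.3536 = [0.0984 + 0.1285] / 0.3536 = 0.6419 → 0.64
√T = √2 = 1.4142
φ(d₁) = φ(0.64) = 0.3251
vega = S·φ(d₁)·√T = 320·0.3251·1.4142 = 147.1221

147.12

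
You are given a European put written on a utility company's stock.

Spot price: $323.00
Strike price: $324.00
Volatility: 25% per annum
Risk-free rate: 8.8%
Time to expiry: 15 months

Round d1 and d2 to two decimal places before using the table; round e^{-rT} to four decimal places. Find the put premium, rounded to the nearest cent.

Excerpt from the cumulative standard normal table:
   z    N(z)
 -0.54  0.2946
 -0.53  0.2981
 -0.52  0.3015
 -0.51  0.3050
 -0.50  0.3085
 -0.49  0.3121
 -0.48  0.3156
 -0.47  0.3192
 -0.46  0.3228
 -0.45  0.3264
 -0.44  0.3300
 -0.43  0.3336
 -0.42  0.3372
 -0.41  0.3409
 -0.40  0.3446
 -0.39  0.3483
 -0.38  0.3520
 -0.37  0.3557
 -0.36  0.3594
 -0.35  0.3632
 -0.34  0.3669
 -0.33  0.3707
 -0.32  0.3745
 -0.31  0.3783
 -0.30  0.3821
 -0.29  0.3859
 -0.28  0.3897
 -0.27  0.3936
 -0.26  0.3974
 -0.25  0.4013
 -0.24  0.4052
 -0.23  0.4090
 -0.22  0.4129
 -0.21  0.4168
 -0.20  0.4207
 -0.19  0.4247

σ√T = 0.25 × 1.1180 = 0.2795
d₁ = [ln(323/324) + (0.088 + 0.25²/2)·1.25] / 0.2795 = [-0.0031 + 0.1491] / 0.2795 = 0.5222 which rounds to 0.52
d₂ = d₁ − σ√T = 0.5222 − 0.2795 = 0.2427 which rounds to 0.24
e^(−rT) = e^(−0.088·1.25) = 0.8958
N(−d₂) = N(-0.24) = 0.4052;  N(−d₁) = N(-0.52) = 0.3015
P = 324·0.8958·0.4052 − 323·0.3015 = 117.6049 − 97.3845 = 20.2204

$20.22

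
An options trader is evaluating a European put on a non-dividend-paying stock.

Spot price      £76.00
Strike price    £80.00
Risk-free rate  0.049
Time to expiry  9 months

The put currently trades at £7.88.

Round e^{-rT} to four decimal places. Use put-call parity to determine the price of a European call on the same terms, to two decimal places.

£6.77

exp(−rT) = exp(−0.049·0.75) = 0.9639
Put-call parity: C − P = S − K·e^(−rT) = 76 − 80·0.9639 = 76 − 77.1120 = -1.1120
C = P + (C − P) = 7.88 + (-1.1120) = 6.7680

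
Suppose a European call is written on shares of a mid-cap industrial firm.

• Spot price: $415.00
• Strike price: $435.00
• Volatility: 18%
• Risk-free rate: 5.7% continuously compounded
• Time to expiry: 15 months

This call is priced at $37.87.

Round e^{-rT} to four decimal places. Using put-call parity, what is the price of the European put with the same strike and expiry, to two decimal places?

$27.94

exp(−rT) = exp(−0.057·1.25) = 0.9312
Put-call parity: C − P = S − K·e^(−rT) = 415 − 435·0.9312 = 415 − 405.0720 = 9.9280
P = C − (C − P) = 37.87 − (9.9280) = 27.9420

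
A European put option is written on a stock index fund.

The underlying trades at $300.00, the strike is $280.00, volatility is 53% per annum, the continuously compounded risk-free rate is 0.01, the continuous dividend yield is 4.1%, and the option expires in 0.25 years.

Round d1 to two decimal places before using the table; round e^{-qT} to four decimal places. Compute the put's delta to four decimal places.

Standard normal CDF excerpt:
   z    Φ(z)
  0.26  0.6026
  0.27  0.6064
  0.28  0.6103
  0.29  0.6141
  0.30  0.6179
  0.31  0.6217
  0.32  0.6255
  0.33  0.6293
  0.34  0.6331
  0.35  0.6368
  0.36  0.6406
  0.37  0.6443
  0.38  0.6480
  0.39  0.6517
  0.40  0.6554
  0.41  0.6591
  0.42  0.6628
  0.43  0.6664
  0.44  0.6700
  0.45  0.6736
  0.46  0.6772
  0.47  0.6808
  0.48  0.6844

T = 0.25;  σ√T = 0.2650
d₁ = [ln(300/280) + (0.01 − 0.041 + 0.53²/2)·0.25] / 0.2650 = [0.0690 + 0.0274] / 0.2650 = 0.3636 which rounds to 0.36
N(d₁) = N(0.36) = 0.6406
Δ_put = e^(−qT)·(N(d₁) − 1) = 0.9898·(0.6406 − 1) = -0.3557

-0.3557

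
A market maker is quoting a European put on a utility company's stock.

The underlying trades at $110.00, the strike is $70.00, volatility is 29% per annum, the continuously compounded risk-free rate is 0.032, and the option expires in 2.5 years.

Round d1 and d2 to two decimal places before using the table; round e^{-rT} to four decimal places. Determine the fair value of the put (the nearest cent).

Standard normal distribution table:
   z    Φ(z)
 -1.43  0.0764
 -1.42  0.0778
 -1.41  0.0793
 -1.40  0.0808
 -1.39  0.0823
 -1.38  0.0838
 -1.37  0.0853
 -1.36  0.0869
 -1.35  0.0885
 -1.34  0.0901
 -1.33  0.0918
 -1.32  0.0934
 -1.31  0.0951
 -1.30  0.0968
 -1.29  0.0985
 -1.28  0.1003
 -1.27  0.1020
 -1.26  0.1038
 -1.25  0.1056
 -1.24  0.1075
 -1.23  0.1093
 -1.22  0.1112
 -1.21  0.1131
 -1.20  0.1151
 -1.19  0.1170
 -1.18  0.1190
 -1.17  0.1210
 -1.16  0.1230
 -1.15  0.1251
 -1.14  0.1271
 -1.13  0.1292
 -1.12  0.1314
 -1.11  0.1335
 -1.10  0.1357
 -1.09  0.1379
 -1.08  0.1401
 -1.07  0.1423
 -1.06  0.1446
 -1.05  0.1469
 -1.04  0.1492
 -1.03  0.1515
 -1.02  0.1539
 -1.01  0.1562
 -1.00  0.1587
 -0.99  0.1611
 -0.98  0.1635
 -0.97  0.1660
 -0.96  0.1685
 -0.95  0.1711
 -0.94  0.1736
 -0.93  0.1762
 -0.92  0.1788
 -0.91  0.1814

$2.33

T = 2.5;  σ√T = 0.4585
d₁ = [ln(110/70) + (0.032 + 0.29²/2)·2.5] / 0.4585 = [0.4520 + 0.1851] / 0.4585 = 1.3895 which rounds to 1.39
d₂ = d₁ − σ√T = 1.3895 − 0.4585 = 0.9309 which rounds to 0.93
e^(−rT) = e^(−0.032·2.5) = 0.9231
N(−d₂) = N(-0.93) = 0.1762;  N(−d₁) = N(-1.39) = 0.0823
P = 70·0.9231·0.1762 − 110·0.0823 = 11.3855 − 9.0530 = 2.3325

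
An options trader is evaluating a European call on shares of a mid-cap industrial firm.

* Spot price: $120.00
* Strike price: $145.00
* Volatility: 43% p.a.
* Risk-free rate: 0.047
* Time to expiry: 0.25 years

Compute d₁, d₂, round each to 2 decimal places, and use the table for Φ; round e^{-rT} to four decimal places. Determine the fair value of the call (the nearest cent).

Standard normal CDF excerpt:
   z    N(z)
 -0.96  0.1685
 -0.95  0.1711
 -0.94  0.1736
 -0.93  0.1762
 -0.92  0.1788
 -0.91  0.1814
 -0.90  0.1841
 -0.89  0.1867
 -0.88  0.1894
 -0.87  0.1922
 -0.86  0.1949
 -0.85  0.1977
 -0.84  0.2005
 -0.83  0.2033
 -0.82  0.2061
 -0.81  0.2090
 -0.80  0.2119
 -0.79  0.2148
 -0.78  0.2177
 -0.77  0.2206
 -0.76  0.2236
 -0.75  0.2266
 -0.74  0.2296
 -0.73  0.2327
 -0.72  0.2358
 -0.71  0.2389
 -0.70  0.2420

T = 0.25;  σ√T = 0.2150
d₁ = [ln(120/145) + (0.047 + ½·0.43²)·0.25] / (σ√T) = (-0.1892 + 0.0349) / 0.2150 = -0.7180 ≈ -0.72
d₂ = -0.7180 − 0.2150 = -0.9330 ≈ -0.93
e^(−rT) = e^(−0.047·0.25) = 0.9883
C = 120·N(-0.72) − 145·0.9883·N(-0.93) = 120·0.2358 − 145·0.9883·0.1762 = 28.2960 − 25.2501 = 3.0459

$3.05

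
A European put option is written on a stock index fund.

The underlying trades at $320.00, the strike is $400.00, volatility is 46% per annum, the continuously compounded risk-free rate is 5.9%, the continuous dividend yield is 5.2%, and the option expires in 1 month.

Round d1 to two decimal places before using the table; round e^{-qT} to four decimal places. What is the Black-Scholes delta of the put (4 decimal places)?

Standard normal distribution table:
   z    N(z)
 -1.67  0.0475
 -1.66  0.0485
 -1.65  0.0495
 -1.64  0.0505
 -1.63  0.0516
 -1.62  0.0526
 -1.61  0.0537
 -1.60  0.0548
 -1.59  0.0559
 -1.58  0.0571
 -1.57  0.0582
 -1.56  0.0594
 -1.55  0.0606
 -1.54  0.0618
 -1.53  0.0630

-0.9422

σ√T = 0.46 × 0.2887 = 0.1328
ln(S/K) + (r − q + σ²/2)T = ln(320/400) + (0.059 − 0.052 + 0.46²/2)·0.08333 = -0.2231 + 0.0094 = -0.2137
d₁ = -0.2137 / 0.1328 = -1.6096 ⇒ -1.61
N(d₁) = N(-1.61) = 0.0537
Δ_put = exp(−qT)·(N(d₁) − 1) = 0.9957·(0.0537 − 1) = -0.9422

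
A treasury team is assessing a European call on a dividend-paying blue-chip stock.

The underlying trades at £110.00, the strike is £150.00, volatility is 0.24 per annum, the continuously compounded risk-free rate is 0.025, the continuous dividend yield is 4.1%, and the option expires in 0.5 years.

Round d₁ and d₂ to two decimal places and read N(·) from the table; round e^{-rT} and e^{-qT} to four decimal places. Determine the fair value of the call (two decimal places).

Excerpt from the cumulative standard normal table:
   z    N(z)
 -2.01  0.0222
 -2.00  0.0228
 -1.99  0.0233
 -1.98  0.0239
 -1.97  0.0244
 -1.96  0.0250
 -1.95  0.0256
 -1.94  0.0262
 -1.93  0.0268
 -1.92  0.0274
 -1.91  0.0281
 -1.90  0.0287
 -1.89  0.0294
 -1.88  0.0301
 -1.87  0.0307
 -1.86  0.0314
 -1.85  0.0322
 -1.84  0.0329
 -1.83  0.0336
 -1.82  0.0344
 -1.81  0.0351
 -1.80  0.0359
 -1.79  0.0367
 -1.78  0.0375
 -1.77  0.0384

£0.25

T = 0.5;  σ√T = 0.1697
ln(S/K) + (r − q + σ²/2)T = ln(110/150) + (0.025 − 0.041 + 0.24²/2)·0.5 = -0.3102 + 0.0064 = -0.3038
d₁ = -0.3038 / 0.1697 = -1.7899 ≈ -1.79
d₂ = d₁ − σ√T = -1.7899 − 0.1697 = -1.9596 ≈ -1.96
e^(−qT) = e^(−0.041·0.5) = 0.9797;  e^(−rT) = e^(−0.025·0.5) = 0.9876
C = 110·0.9797·N(-1.79) − 150·0.9876·N(-1.96) = 110·0.9797·0.0367 − 150·0.9876·0.0250 = 3.9550 − 3.7035 = 0.2515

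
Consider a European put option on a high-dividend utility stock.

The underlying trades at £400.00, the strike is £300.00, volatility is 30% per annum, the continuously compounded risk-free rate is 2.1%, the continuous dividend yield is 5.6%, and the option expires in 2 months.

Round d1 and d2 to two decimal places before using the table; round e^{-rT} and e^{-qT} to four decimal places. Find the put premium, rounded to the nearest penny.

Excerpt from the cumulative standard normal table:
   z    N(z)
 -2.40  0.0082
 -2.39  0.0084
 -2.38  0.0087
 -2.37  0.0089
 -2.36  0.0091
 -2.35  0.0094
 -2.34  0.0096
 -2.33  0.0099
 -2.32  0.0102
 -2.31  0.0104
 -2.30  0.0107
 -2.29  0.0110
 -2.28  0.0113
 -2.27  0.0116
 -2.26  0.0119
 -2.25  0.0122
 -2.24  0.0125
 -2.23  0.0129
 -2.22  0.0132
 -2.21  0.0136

£0.13

T = 0.1667;  σ√T = 0.1225
d₁ = [ln(400/300) + (0.021 − 0.056 + ½·0.3²)·0.1667] / (σ√T) = (0.2877 + 0.0017) / 0.1225 = 2.3625 ⇒ 2.36
d₂ = 2.3625 − 0.1225 = 2.2400 ⇒ 2.24
exp(−qT) = exp(−0.056·0.1667) = 0.9907;  exp(−rT) = exp(−0.021·0.1667) = 0.9965
P = 300·0.9965·N(-2.24) − 400·0.9907·N(-2.36) = 300·0.9965·0.0125 − 400·0.9907·0.0091 = 3.7369 − 3.6061 = 0.1307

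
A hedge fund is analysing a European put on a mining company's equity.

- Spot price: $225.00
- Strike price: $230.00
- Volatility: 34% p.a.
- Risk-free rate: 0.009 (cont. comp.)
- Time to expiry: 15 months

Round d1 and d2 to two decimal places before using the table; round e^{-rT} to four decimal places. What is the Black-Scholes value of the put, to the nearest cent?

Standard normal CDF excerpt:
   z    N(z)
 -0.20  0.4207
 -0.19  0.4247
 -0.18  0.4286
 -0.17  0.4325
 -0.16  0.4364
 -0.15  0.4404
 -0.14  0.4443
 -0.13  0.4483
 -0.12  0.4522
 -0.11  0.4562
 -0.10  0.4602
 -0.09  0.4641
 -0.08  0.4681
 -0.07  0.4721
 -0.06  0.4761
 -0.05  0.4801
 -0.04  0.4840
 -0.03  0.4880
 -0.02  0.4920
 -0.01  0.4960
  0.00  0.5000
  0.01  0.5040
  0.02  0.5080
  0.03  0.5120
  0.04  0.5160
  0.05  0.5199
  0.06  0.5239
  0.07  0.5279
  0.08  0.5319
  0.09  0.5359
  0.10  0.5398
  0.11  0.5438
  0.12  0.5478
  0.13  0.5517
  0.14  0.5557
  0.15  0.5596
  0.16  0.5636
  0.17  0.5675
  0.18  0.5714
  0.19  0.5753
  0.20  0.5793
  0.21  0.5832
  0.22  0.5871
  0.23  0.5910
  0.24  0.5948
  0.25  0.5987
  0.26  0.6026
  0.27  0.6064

$35.33

σ√T = 0.34·√1.25 = 0.3801
ln(S/K) + (r + σ²/2)T = ln(225/230) + (0.009 + 0.34²/2)·1.25 = -0.0220 + 0.0835 = 0.0615
d₁ = 0.0615 / 0.3801 = 0.1618 ≈ 0.16
d₂ = d₁ − σ√T = 0.1618 − 0.3801 = -0.2183 ≈ -0.22
exp(−rT) = exp(−0.009·1.25) = 0.9888
N(−d₂) = N(0.22) = 0.5871;  N(−d₁) = N(-0.16) = 0.4364
P = 230·0.9888·0.5871 − 225·0.4364 = 133.5206 − 98.1900 = 35.3306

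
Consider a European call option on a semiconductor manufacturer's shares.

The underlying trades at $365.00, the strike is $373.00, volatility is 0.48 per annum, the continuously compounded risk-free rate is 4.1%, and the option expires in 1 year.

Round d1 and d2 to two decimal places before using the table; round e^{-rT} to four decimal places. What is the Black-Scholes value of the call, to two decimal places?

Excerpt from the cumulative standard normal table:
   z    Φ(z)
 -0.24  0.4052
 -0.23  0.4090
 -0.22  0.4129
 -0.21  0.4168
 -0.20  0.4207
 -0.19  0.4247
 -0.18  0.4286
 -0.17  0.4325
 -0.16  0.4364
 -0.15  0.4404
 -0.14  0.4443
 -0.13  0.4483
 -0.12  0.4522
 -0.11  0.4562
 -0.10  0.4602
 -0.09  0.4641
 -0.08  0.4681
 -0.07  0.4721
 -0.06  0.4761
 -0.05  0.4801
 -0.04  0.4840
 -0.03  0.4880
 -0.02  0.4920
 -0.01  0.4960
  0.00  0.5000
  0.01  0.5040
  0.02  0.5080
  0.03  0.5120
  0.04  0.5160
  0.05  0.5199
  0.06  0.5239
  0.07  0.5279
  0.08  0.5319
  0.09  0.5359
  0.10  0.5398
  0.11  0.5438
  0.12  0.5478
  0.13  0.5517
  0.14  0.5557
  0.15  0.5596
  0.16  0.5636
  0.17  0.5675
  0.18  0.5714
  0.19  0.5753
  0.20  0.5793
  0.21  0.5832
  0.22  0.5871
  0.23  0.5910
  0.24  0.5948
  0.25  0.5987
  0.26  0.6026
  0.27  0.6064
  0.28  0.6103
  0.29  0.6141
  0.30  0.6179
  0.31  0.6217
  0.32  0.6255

$72.15

T = 1;  σ√T = 0.4800
ln(S/K) + (r + σ²/2)T = ln(365/373) + (0.041 + 0.48²/2)·1 = -0.0217 + 0.1562 = 0.1345
d₁ = 0.1345 / 0.4800 = 0.2802 which rounds to 0.28
d₂ = d₁ − σ√T = 0.2802 − 0.4800 = -0.1998 which rounds to -0.20
exp(−rT) = exp(−0.041·1) = 0.9598
N(d₁) = N(0.28) = 0.6103;  N(d₂) = N(-0.20) = 0.4207
C = 365·0.6103 − 373·0.9598·0.4207 = 222.7595 − 150.6129 = 72.1466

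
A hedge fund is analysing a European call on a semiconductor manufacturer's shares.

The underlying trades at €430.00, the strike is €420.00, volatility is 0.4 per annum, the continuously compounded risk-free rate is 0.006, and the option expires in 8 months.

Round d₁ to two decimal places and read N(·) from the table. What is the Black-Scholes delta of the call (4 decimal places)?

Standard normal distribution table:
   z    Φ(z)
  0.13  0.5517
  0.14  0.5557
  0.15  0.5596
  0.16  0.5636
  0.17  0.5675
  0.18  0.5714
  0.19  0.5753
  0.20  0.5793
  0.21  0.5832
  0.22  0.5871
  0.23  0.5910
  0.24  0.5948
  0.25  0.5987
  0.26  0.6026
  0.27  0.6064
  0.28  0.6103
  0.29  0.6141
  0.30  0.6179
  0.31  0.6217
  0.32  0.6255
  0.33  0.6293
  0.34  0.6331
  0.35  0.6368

T = 0.6667;  σ√T = 0.3266
d₁ = [ln(430/420) + (0.006 + ½·0.4²)·0.6667] / (σ√T) = (0.0235 + 0.0573) / 0.3266 = 0.2476 ≈ 0.25
N(d₁) = N(0.25) = 0.5987
Δ_call = N(d₁) = 0.5987

0.5987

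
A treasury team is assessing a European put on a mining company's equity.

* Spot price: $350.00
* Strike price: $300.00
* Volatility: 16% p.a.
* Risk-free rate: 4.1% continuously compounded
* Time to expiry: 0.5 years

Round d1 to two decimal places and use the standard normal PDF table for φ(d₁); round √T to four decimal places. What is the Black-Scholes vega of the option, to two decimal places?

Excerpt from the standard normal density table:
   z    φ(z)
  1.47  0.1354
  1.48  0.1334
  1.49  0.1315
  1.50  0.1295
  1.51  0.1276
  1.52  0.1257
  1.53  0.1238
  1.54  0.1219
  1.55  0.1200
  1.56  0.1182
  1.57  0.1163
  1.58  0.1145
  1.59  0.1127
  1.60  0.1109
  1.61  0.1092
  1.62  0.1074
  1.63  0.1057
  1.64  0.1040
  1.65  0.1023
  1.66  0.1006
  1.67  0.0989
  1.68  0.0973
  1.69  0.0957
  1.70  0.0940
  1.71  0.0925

27.45

σ√T = 0.16·√0.5 = 0.1131
d₁ = [ln(350/300) + (0.041 + ½·0.16²)·0.5] / (σ√T) = (0.1542 + 0.0269) / 0.1131 = 1.6003 which rounds to 1.60
√T = √0.5 = 0.7071
φ(d₁) = φ(1.60) = 0.1109
vega = S·φ(d₁)·√T = 350·0.1109·0.7071 = 27.4461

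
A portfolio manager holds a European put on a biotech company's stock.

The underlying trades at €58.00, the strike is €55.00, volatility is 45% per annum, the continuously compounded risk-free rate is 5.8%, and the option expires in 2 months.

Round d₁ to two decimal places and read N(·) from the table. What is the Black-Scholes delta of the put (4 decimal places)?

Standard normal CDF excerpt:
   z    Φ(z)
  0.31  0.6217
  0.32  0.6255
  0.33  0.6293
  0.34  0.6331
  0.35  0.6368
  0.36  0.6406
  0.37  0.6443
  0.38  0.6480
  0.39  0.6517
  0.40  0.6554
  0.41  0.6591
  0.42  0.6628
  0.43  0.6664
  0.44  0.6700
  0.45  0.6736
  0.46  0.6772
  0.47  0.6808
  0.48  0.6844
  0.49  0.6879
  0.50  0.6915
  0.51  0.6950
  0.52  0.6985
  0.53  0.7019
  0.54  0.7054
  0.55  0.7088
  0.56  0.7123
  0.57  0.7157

-0.3336

σ√T = 0.45 × 0.4082 = 0.1837
d₁ = [ln(58/55) + (0.058 + ½·0.45²)·0.1667] / (σ√T) = (0.0531 + 0.0265) / 0.1837 = 0.4336 which rounds to 0.43
N(d₁) = N(0.43) = 0.6664
Δ_put = N(d₁) − 1 = 0.6664 − 1 = -0.3336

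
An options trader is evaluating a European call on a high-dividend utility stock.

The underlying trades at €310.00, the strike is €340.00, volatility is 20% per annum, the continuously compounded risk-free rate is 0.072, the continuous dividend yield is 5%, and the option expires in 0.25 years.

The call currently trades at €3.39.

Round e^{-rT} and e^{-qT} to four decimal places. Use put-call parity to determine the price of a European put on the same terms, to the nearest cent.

€31.18

exp(−qT) = exp(−0.05·0.25) = 0.9876;  exp(−rT) = exp(−0.072·0.25) = 0.9822
Put-call parity: C − P = S·e^(−qT) − K·e^(−rT) = 310·0.9876 − 340·0.9822 = 306.1560 − 333.9480 = -27.7920
P = C − (C − P) = 3.39 − (-27.7920) = 31.1820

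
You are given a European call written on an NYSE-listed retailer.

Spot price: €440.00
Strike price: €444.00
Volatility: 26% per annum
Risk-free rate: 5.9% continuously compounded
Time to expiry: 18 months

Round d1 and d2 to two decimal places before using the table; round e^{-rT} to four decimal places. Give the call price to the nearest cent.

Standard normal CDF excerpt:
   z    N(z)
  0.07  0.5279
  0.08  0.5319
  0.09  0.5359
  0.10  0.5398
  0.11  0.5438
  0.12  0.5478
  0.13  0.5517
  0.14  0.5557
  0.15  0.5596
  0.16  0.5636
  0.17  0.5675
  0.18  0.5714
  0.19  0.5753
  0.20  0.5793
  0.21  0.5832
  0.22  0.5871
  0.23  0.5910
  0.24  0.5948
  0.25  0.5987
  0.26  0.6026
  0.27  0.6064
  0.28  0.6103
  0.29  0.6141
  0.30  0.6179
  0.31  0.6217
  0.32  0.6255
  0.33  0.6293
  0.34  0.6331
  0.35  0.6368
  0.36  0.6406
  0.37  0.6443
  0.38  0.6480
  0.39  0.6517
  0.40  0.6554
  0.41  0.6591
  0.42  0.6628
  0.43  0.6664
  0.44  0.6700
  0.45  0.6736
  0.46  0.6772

T = 1.5;  σ√T = 0.3184
d₁ = [ln(440/444) + (0.059 + 0.26²/2)·1.5] / 0.3184 = [-0.0090 + 0.1392] / 0.3184 = 0.4087 → 0.41
d₂ = d₁ − σ√T = 0.4087 − 0.3184 = 0.0903 → 0.09
e^(−rT) = e^(−0.059·1.5) = 0.9153
C = 440·N(0.41) − 444·0.9153·N(0.09) = 440·0.6591 − 444·0.9153·0.5359 = 290.0040 − 217.7861 = 72.2179

€72.22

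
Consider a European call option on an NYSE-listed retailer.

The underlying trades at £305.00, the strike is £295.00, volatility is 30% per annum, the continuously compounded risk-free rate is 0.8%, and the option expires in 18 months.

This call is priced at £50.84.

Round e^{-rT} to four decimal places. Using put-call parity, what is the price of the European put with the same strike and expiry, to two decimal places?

e^(−rT) = e^(−0.008·1.5) = 0.9881
Put-call parity: C − P = S − K·e^(−rT) = 305 − 295·0.9881 = 305 − 291.4895 = 13.5105
P = C − (C − P) = 50.84 − (13.5105) = 37.3295

£37.33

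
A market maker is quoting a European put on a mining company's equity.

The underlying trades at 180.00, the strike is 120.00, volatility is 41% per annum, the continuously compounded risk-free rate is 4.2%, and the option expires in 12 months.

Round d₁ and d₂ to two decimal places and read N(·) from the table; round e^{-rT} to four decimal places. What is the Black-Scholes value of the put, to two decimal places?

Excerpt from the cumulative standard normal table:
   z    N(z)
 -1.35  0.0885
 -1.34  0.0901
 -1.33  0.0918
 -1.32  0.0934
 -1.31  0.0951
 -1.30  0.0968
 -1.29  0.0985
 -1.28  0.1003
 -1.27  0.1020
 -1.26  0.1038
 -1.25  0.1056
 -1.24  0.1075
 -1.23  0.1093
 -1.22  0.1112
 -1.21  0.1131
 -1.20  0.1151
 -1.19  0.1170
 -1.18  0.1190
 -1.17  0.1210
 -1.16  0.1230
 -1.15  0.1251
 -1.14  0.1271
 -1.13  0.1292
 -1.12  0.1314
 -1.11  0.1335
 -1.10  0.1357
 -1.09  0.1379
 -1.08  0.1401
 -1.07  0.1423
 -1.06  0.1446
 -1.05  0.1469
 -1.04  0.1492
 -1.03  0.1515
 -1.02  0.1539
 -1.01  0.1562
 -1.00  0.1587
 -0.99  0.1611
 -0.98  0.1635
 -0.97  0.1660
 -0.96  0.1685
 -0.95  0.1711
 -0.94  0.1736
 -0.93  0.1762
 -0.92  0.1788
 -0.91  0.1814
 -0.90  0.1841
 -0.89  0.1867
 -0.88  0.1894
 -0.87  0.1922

4.06

T = 1;  σ√T = 0.4100
d₁ = [ln(180/120) + (0.042 + 0.41²/2)·1] / 0.4100 = [0.4055 + 0.1260] / 0.4100 = 1.2964 which rounds to 1.30
d₂ = d₁ − σ√T = 1.2964 − 0.4100 = 0.8864 which rounds to 0.89
exp(−rT) = exp(−0.042·1) = 0.9589
N(−d₂) = N(-0.89) = 0.1867;  N(−d₁) = N(-1.30) = 0.0968
P = 120·0.9589·0.1867 − 180·0.0968 = 21.4832 − 17.4240 = 4.0592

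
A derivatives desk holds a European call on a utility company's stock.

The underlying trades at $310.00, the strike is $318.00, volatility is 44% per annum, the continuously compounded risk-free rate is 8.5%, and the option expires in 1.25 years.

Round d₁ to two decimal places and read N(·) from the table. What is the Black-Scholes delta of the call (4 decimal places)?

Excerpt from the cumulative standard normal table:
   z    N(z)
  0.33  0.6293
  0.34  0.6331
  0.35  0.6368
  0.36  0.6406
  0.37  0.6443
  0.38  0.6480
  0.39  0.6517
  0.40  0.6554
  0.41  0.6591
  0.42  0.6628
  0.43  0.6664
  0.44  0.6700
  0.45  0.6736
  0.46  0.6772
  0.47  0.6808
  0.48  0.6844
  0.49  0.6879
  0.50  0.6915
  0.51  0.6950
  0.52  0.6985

σ√T = 0.44 × 1.1180 = 0.4919
d₁ = [ln(310/318) + (0.085 + 0.44²/2)·1.25] / 0.4919 = [-0.0255 + 0.2273] / 0.4919 = 0.4102 → 0.41
N(d₁) = N(0.41) = 0.6591
Δ_call = N(d₁) = 0.6591

0.6591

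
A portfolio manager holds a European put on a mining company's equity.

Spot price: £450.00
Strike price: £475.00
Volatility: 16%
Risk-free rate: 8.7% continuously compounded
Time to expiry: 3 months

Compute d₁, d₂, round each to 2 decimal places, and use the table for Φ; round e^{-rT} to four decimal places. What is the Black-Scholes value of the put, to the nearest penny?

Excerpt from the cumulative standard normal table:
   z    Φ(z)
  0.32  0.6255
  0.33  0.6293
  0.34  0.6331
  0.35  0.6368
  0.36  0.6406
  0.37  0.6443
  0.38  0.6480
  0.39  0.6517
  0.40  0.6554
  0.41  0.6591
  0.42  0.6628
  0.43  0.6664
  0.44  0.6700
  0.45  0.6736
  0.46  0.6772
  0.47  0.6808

£23.14

σ√T = 0.16·√0.25 = 0.0800
d₁ = [ln(450/475) + (0.087 + 0.16²/2)·0.25] / 0.0800 = [-0.0541 + 0.0249] / 0.0800 = -0.3640 which rounds to -0.36
d₂ = d₁ − σ√T = -0.3640 − 0.0800 = -0.4440 which rounds to -0.44
e^(−rT) = e^(−0.087·0.25) = 0.9785
N(−d₂) = N(0.44) = 0.6700;  N(−d₁) = N(0.36) = 0.6406
P = 475·0.9785·0.6700 − 450·0.6406 = 311.4076 − 288.2700 = 23.1376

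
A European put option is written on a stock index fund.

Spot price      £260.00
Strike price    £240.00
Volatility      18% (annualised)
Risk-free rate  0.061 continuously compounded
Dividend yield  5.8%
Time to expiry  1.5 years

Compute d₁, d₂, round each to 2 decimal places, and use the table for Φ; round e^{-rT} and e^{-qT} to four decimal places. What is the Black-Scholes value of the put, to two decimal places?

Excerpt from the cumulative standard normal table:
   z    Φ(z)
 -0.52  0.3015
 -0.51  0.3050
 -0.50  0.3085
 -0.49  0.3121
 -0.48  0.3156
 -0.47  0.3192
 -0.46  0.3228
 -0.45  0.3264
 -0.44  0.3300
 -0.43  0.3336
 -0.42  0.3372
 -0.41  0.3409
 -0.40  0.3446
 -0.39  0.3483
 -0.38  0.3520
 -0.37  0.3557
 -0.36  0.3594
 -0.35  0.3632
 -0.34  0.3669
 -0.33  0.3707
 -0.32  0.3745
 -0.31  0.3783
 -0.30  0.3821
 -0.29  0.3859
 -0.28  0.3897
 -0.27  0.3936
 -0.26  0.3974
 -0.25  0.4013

T = 1.5;  σ√T = 0.2205
d₁ = [ln(260/240) + (0.061 − 0.058 + ½·0.18²)·1.5] / (σ√T) = (0.0800 + 0.0288) / 0.2205 = 0.4937 which rounds to 0.49
d₂ = 0.4937 − 0.2205 = 0.2733 which rounds to 0.27
exp(−qT) = exp(−0.058·1.5) = 0.9167;  exp(−rT) = exp(−0.061·1.5) = 0.9126
N(−d₂) = N(-0.27) = 0.3936;  N(−d₁) = N(-0.49) = 0.3121
P = 240·0.9126·0.3936 − 260·0.9167·0.3121 = 86.2078 − 74.3865 = 11.8213

£11.82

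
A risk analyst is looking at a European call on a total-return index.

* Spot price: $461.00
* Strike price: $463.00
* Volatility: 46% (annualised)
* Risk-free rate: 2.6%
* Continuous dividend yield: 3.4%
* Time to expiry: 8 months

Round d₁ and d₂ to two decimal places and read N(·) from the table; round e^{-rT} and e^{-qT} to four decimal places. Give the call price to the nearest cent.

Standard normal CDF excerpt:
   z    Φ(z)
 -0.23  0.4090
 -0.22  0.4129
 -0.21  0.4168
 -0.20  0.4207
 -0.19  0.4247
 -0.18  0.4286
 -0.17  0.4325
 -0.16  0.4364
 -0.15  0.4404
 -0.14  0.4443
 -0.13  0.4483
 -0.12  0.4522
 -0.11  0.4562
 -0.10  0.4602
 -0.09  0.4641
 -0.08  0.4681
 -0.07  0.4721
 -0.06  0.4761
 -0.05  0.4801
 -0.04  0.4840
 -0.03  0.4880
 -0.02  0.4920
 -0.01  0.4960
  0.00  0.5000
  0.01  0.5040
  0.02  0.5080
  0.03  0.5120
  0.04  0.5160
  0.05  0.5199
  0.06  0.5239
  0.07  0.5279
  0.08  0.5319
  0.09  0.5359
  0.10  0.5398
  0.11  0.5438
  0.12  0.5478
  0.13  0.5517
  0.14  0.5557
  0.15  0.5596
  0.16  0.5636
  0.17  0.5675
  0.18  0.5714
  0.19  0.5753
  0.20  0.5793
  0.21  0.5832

T = 0.6667;  σ√T = 0.3756
d₁ = [ln(461/463) + (0.026 − 0.034 + ½·0.46²)·0.6667] / (σ√T) = (-0.0043 + 0.0652) / 0.3756 = 0.1621 → 0.16
d₂ = 0.1621 − 0.3756 = -0.2135 → -0.21
exp(−qT) = exp(−0.034·0.6667) = 0.9776;  exp(−rT) = exp(−0.026·0.6667) = 0.9828
N(d₁) = N(0.16) = 0.5636;  N(d₂) = N(-0.21) = 0.4168
C = 461·0.9776·0.5636 − 463·0.9828·0.4168 = 253.9996 − 189.6592 = 64.3405

$64.34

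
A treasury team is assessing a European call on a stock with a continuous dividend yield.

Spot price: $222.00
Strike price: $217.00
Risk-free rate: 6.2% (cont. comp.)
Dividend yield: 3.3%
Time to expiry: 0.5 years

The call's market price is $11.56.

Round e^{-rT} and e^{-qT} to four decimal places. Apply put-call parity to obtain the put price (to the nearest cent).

exp(−qT) = exp(−0.033·0.5) = 0.9836;  exp(−rT) = exp(−0.062·0.5) = 0.9695
Put-call parity: C − P = S·e^(−qT) − K·e^(−rT) = 222·0.9836 − 217·0.9695 = 218.3592 − 210.3815 = 7.9777
P = C − (C − P) = 11.56 − (7.9777) = 3.5823

$3.58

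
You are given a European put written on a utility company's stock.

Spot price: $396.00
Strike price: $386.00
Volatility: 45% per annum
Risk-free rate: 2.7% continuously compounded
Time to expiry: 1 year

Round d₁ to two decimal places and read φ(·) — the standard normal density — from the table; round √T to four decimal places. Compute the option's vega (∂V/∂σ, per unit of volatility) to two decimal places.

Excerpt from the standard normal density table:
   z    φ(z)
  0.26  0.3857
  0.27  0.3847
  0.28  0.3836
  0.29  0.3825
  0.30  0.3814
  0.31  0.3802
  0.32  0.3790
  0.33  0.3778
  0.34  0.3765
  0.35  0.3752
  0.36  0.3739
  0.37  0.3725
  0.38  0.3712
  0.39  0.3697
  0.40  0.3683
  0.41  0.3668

T = 1;  σ√T = 0.4500
d₁ = [ln(396/386) + (0.027 + 0.45²/2)·1] / 0.4500 = [0.0256 + 0.1283] / 0.4500 = 0.3418 ≈ 0.34
√T = √1 = 1.0000
φ(d₁) = φ(0.34) = 0.3765
vega = S·φ(d₁)·√T = 396·0.3765·1.0000 = 149.0940
(Vega is the same for a European call and put with the same parameters.)

149.09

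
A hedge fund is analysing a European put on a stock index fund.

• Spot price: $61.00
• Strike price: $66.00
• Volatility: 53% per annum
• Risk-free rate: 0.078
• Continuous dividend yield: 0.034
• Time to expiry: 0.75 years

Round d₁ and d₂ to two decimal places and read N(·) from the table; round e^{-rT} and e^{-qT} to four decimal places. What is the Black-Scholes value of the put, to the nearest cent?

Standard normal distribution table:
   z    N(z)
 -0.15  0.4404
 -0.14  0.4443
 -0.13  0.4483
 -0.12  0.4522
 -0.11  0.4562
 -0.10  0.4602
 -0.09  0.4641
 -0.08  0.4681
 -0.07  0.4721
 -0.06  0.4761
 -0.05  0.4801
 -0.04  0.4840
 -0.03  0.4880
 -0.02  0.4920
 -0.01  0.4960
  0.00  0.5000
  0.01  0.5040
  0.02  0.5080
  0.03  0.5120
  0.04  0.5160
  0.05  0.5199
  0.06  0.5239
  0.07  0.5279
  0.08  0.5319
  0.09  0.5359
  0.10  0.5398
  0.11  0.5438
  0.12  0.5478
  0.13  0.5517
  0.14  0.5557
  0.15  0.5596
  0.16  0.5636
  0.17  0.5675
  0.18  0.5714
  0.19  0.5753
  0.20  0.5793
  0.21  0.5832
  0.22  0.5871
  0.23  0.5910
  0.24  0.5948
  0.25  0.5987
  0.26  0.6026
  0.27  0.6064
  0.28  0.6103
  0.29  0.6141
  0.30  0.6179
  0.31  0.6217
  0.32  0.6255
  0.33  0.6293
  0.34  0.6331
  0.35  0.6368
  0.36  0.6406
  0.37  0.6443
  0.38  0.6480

σ√T = 0.53·√0.75 = 0.4590
ln(S/K) + (r − q + σ²/2)T = ln(61/66) + (0.078 − 0.034 + 0.53²/2)·0.75 = -0.0788 + 0.1383 = 0.0596
d₁ = 0.0596 / 0.4590 = 0.1298 ⇒ 0.13
d₂ = d₁ − σ√T = 0.1298 − 0.4590 = -0.3292 ⇒ -0.33
e^(−qT) = e^(−0.034·0.75) = 0.9748;  e^(−rT) = e^(−0.078·0.75) = 0.9432
P = 66·0.9432·N(0.33) − 61·0.9748·N(-0.13) = 66·0.9432·0.6293 − 61·0.9748·0.4483 = 39.1747 − 26.6572 = 12.5175

$12.52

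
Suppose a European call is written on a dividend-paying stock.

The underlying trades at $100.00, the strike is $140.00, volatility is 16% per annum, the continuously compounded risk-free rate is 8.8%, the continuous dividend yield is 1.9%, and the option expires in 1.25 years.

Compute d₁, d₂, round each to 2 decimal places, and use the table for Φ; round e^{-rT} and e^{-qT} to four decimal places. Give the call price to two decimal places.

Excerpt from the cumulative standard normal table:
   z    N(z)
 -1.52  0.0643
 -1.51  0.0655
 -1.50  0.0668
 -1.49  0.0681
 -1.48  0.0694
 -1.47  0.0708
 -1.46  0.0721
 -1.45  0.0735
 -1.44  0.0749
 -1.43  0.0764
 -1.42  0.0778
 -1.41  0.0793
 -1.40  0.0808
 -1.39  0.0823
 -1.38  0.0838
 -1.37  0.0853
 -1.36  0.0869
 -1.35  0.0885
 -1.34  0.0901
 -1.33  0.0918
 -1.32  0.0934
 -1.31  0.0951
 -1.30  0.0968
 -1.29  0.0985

$0.75

T = 1.25;  σ√T = 0.1789
ln(S/K) + (r − q + σ²/2)T = ln(100/140) + (0.088 − 0.019 + 0.16²/2)·1.25 = -0.3365 + 0.1022 = -0.2342
d₁ = -0.2342 / 0.1789 = -1.3093 → -1.31
d₂ = d₁ − σ√T = -1.3093 − 0.1789 = -1.4882 → -1.49
e^(−qT) = e^(−0.019·1.25) = 0.9765;  e^(−rT) = e^(−0.088·1.25) = 0.8958
N(d₁) = N(-1.31) = 0.0951;  N(d₂) = N(-1.49) = 0.0681
C = 100·0.9765·0.0951 − 140·0.8958·0.0681 = 9.2865 − 8.5406 = 0.7460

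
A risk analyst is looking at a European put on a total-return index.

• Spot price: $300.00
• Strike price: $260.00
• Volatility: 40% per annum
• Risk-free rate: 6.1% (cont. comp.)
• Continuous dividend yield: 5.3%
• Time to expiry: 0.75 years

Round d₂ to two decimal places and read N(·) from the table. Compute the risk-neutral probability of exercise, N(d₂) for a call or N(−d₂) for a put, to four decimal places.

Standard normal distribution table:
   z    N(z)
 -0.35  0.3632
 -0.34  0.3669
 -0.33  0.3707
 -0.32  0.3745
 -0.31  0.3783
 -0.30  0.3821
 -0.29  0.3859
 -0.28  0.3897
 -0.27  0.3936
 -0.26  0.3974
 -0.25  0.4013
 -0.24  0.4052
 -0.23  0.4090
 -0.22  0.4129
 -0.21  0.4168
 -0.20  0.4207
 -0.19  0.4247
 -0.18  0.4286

0.3974

T = 0.75;  σ√T = 0.3464
d₁ = [ln(300/260) + (0.061 − 0.053 + 0.4²/2)·0.75] / 0.3464 = [0.1431 + 0.0660] / 0.3464 = 0.6036 → 0.60
d₂ = d₁ − σ√T = 0.6036 − 0.3464 = 0.2572 → 0.26
Pr(exercise) under Q = N(−d₂) = N(-0.26) = 0.3974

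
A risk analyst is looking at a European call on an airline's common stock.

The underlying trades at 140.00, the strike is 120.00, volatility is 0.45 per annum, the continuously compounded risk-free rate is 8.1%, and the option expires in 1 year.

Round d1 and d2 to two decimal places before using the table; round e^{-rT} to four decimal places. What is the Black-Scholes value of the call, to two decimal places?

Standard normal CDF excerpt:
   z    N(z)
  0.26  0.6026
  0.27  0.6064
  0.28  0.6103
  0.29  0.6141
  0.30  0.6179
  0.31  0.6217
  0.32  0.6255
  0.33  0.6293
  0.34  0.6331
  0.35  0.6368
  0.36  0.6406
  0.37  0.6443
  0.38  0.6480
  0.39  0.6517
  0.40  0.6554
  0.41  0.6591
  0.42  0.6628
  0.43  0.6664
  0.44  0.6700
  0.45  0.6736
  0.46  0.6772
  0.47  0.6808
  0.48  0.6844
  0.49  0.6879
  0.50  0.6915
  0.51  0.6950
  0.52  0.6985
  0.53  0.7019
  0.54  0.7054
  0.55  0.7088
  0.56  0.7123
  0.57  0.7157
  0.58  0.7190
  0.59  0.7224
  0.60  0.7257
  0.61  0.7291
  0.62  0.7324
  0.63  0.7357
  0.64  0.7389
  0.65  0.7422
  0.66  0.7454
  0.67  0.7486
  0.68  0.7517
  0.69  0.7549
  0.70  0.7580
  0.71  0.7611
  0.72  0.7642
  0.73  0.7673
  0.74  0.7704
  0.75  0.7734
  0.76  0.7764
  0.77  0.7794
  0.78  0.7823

σ√T = 0.45·√1 = 0.4500
ln(S/K) + (r + σ²/2)T = ln(140/120) + (0.081 + 0.45²/2)·1 = 0.1542 + 0.1823 = 0.3364
d₁ = 0.3364 / 0.4500 = 0.7476 → 0.75
d₂ = d₁ − σ√T = 0.7476 − 0.4500 = 0.2976 → 0.30
exp(−rT) = exp(−0.081·1) = 0.9222
C = 140·N(0.75) − 120·0.9222·N(0.30) = 140·0.7734 − 120·0.9222·0.6179 = 108.2760 − 68.3793 = 39.8967

39.90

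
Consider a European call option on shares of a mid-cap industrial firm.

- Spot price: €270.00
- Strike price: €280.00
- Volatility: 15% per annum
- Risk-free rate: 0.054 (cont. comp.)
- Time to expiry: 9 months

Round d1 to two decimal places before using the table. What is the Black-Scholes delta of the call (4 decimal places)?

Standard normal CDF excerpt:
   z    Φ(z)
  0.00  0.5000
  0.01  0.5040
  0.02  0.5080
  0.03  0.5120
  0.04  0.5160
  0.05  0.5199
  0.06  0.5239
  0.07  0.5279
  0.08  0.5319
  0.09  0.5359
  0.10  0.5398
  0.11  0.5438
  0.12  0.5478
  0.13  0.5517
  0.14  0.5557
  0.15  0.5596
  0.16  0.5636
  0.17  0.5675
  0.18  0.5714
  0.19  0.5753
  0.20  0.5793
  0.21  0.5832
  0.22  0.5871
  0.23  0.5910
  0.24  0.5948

0.5398

σ√T = 0.15·√0.75 = 0.1299
d₁ = [ln(270/280) + (0.054 + ½·0.15²)·0.75] / (σ√T) = (-0.0364 + 0.0489) / 0.1299 = 0.0968 ⇒ 0.10
N(d₁) = N(0.10) = 0.5398
Δ_call = N(d₁) = 0.5398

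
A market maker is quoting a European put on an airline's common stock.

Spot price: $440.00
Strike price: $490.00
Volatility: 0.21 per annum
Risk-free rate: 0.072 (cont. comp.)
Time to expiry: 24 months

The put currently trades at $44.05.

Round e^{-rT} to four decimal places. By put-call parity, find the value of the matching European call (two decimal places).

$59.76

e^(−rT) = e^(−0.072·2) = 0.8659
Put-call parity: C − P = S − K·e^(−rT) = 440 − 490·0.8659 = 440 − 424.2910 = 15.7090
C = P + (C − P) = 44.05 + (15.7090) = 59.7590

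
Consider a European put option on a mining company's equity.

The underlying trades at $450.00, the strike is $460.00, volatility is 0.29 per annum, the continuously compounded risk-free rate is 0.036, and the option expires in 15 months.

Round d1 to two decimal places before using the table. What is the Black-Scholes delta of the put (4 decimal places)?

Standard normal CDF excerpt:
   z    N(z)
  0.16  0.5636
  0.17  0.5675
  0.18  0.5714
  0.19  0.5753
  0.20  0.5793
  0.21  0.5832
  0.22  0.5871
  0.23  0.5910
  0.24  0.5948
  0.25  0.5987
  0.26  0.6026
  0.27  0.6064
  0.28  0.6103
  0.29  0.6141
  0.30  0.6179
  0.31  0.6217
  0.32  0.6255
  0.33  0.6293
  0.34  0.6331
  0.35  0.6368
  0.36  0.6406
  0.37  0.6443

-0.4090

T = 1.25;  σ√T = 0.3242
ln(S/K) + (r + σ²/2)T = ln(450/460) + (0.036 + 0.29²/2)·1.25 = -0.0220 + 0.0976 = 0.0756
d₁ = 0.0756 / 0.3242 = 0.2331 → 0.23
N(d₁) = N(0.23) = 0.5910
Δ_put = N(d₁) − 1 = 0.5910 − 1 = -0.4090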